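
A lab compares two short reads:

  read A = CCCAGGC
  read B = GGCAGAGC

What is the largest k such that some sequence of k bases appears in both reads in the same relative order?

One common subsequence of length 5: C (read A #3, read B #3), then A (read A #4, read B #4), then G (read A #5, read B #5), then G (read A #6, read B #7), then C (read A #7, read B #8). The LCS DP gives dp[7][8] = 5, so this is optimal.

5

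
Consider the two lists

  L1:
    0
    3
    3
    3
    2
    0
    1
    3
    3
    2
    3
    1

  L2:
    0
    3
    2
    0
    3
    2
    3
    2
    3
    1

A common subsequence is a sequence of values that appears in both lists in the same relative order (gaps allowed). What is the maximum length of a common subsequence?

Let dp[i][j] be the LCS length of the first i values of L1 and the first j values of L2. dp[i][j] = dp[i-1][j-1]+1 when the i-th and j-th values match, else max(dp[i-1][j], dp[i][j-1]).
    ·  0  3  2  0  3  2  3  2  3  1
 ·  0  0  0  0  0  0  0  0  0  0  0
 0  0  1  1  1  1  1  1  1  1  1  1
 3  0  1  2  2  2  2  2  2  2  2  2
 3  0  1  2  2  2  3  3  3  3  3  3
 3  0  1  2  2  2  3  3  4  4  4  4
 2  0  1  2  3  3  3  4  4  5  5  5
 0  0  1  2  3  4  4  4  4  5  5  5
 1  0  1  2  3  4  4  4  4  5  5  6
 3  0  1  2  3  4  5  5  5  5  6  6
 3  0  1  2  3  4  5  5  6  6  6  6
 2  0  1  2  3  4  5  6  6  7  7  7
 3  0  1  2  3  4  5  6  7  7  8  8
 1  0  1  2  3  4  5  6  7  7  8  9
dp[12][10] = 9. One LCS (by backtracking along matches): 0, 3, 2, 0, 3, 3, 2, 3, 1.

9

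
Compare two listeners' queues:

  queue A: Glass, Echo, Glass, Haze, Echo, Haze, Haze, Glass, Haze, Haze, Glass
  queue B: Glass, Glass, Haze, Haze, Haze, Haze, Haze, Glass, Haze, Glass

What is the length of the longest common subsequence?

8

Match Glass at queue A[1]=queue B[1], then Glass at queue A[3]=queue B[2], then Haze at queue A[4]=queue B[5], then Haze at queue A[6]=queue B[6], then Haze at queue A[7]=queue B[7], then Glass at queue A[8]=queue B[8], then Haze at queue A[10]=queue B[9], then Glass at queue A[11]=queue B[10] — 8 songs in the same relative order in both. Since dp[11][10] = 8, nothing longer is possible.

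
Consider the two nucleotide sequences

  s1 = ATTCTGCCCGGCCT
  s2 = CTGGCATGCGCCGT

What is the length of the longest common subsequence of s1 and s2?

Match T (s1 #2, s2 #2), then C (s1 #4, s2 #5), then T (s1 #5, s2 #7), then G (s1 #6, s2 #8), then C (s1 #7, s2 #9), then C (s1 #8, s2 #11), then C (s1 #9, s2 #12), then G (s1 #11, s2 #13), then T (s1 #14, s2 #14) — 9 bases in the same relative order in both. Since dp[14][14] = 9, nothing longer is possible.

9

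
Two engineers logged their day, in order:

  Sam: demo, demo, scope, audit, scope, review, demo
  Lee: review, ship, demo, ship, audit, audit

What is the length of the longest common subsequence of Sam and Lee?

2

Pick demo [1,3], then audit [4,6]; all 2 tasks appear in both, in order. Since dp[7][6] = 2, nothing longer is possible.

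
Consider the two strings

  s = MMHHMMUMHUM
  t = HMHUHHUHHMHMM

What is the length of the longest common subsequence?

Match M (s #1, t #2), H (s #3, t #5), H (s #4, t #6), U (s #7, t #7), M (s #8, t #10), H (s #9, t #11), M (s #11, t #13) — 7 characters in the same relative order in both. Since dp[11][13] = 7, nothing longer is possible.

7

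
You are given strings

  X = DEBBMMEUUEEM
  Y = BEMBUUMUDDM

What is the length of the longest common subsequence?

Pick E [2,2], B [3,4], M [6,7], U [8,8], M [12,11]; all 5 characters appear in both, in order, and the DP table's final entry dp[12][11] is also 5, so no common subsequence is longer.

5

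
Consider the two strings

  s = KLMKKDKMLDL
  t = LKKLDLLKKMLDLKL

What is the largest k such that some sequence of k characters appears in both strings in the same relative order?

Taking L (s #2, t #1), then K (s #4, t #2), then K (s #5, t #3), then D (s #6, t #5), then K (s #7, t #9), then M (s #8, t #10), then L (s #9, t #11), then D (s #10, t #12), then L (s #11, t #15) gives a common subsequence of length 9, and the DP table's final entry dp[11][15] is also 9, so no common subsequence is longer.

9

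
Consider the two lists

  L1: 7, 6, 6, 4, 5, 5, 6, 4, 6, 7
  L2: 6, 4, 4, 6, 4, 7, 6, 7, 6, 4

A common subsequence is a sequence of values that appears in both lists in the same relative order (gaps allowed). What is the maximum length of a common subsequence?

6

Taking 6 at L1[2]=L2[1] → 4 at L1[4]=L2[3] → 6 at L1[7]=L2[4] → 4 at L1[8]=L2[5] → 6 at L1[9]=L2[7] → 7 at L1[10]=L2[8] gives a common subsequence of length 6. The LCS DP gives dp[10][10] = 6, so this is optimal.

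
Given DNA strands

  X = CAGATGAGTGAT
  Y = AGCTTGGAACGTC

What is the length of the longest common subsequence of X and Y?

One common subsequence of length 7: A at X[2]=Y[1]; then G at X[3]=Y[2]; then T at X[5]=Y[5]; then G at X[6]=Y[7]; then A at X[7]=Y[9]; then G at X[8]=Y[11]; then T at X[9]=Y[12]. The LCS DP gives dp[12][13] = 7, so this is optimal.

7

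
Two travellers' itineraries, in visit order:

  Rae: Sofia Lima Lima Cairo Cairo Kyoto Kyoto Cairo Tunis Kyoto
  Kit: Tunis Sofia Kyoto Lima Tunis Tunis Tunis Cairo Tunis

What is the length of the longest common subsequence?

4

One common subsequence of length 4: Sofia [1,2] → Lima [2,4] → Cairo [8,8] → Tunis [9,9]. Since dp[10][9] = 4, nothing longer is possible.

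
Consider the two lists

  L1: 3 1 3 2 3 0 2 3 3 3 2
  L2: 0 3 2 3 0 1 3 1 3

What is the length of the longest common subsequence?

Match 3 [3,2], 2 [4,3], 3 [5,4], 0 [6,5], 3 [8,7], 3 [10,9] — 6 values in the same relative order in both. Since dp[11][9] = 6, nothing longer is possible.

6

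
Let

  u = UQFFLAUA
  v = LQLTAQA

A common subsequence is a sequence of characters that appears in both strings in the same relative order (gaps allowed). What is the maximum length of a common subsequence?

One common subsequence of length 4: Q [2,2], L [5,3], A [6,5], A [8,7]. The LCS DP gives dp[8][7] = 4, so this is optimal.

4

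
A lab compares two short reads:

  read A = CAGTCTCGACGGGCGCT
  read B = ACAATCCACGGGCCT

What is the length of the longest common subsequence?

One common subsequence of length 13: C at read A[1]=read B[2], A at read A[2]=read B[4], T at read A[4]=read B[5], C at read A[5]=read B[6], C at read A[7]=read B[7], A at read A[9]=read B[8], C at read A[10]=read B[9], G at read A[11]=read B[10], G at read A[12]=read B[11], G at read A[13]=read B[12], C at read A[14]=read B[13], C at read A[16]=read B[14], T at read A[17]=read B[15], and the DP table's final entry dp[17][15] is also 13, so no common subsequence is longer.

13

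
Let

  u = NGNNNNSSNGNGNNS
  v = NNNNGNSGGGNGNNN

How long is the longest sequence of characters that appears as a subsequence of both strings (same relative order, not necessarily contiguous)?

Taking N (u #1, v #1), then N (u #3, v #2), then N (u #4, v #3), then N (u #5, v #4), then N (u #6, v #6), then S (u #7, v #7), then N (u #9, v #11), then G (u #10, v #12), then N (u #11, v #13), then N (u #13, v #14), then N (u #14, v #15) gives a common subsequence of length 11, and the DP table's final entry dp[15][15] is also 11, so no common subsequence is longer.

11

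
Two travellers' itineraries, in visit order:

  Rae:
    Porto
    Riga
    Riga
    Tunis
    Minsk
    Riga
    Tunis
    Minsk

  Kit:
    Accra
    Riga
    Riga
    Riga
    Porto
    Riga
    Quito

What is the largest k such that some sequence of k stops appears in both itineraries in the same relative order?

3

One common subsequence of length 3: Riga (Rae #2, Kit #3) → Riga (Rae #3, Kit #4) → Riga (Rae #6, Kit #6). The LCS DP gives dp[8][7] = 3, so this is optimal.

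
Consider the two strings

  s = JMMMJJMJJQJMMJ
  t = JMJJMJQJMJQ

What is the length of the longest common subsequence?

10

Pick J (s #1, t #1), then M (s #4, t #2), then J (s #5, t #3), then J (s #6, t #4), then M (s #7, t #5), then J (s #9, t #6), then Q (s #10, t #7), then J (s #11, t #8), then M (s #13, t #9), then J (s #14, t #10); all 10 characters appear in both, in order. Since dp[14][11] = 10, nothing longer is possible.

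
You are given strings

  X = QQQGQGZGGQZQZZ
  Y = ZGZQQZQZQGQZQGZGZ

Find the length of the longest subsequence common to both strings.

10

Match Q (X #1, Y #4), Q (X #2, Y #5), Q (X #3, Y #7), Q (X #5, Y #9), G (X #9, Y #10), Q (X #10, Y #11), Z (X #11, Y #12), Q (X #12, Y #13), Z (X #13, Y #15), Z (X #14, Y #17) — 10 characters in the same relative order in both, and the DP table's final entry dp[14][17] is also 10, so no common subsequence is longer.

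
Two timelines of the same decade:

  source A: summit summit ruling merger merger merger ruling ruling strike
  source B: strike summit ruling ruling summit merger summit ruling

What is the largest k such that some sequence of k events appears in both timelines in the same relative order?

Match summit at source A[1]=source B[2] → summit at source A[2]=source B[5] → merger at source A[4]=source B[6] → ruling at source A[8]=source B[8] — 4 events in the same relative order in both, and the DP table's final entry dp[9][8] is also 4, so no common subsequence is longer.

4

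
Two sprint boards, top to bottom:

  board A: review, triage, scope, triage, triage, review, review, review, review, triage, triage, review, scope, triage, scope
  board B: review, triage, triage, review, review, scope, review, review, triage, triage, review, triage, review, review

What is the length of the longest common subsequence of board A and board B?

11

Match review [1,1]; then triage [4,2]; then triage [5,3]; then review [6,4]; then review [7,5]; then review [8,7]; then review [9,8]; then triage [10,9]; then triage [11,10]; then review [12,11]; then triage [14,12] — 11 tasks in the same relative order in both. Since dp[15][14] = 11, nothing longer is possible.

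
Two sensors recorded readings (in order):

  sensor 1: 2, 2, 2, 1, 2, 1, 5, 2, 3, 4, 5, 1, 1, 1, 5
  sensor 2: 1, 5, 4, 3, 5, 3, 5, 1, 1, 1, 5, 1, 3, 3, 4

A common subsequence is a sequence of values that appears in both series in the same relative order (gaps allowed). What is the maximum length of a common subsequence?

Pick 1 at sensor 1[4]=sensor 2[1]; then 5 at sensor 1[7]=sensor 2[5]; then 3 at sensor 1[9]=sensor 2[6]; then 5 at sensor 1[11]=sensor 2[7]; then 1 at sensor 1[12]=sensor 2[8]; then 1 at sensor 1[13]=sensor 2[9]; then 1 at sensor 1[14]=sensor 2[10]; then 5 at sensor 1[15]=sensor 2[11]; all 8 values appear in both, in order. dp[15][15] = 8 confirms this is the maximum.

8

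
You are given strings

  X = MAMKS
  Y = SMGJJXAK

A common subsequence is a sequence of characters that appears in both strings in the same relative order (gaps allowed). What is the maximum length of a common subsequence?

3

One common subsequence of length 3: M (X #1, Y #2) → A (X #2, Y #7) → K (X #4, Y #8). The LCS DP gives dp[5][8] = 3, so this is optimal.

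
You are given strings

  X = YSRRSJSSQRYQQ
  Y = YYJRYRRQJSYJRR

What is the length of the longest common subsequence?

Match Y at X[1]=Y[5] → R at X[3]=Y[6] → R at X[4]=Y[7] → S at X[5]=Y[10] → J at X[6]=Y[12] → R at X[10]=Y[14] — 6 characters in the same relative order in both. The LCS DP gives dp[13][14] = 6, so this is optimal.

6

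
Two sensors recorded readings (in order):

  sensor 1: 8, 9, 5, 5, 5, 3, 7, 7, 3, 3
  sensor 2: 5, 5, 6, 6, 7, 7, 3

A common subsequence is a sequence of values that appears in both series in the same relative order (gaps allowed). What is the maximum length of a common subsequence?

Taking 5 [3,1], 5 [4,2], 7 [7,5], 7 [8,6], 3 [10,7] gives a common subsequence of length 5, and the DP table's final entry dp[10][7] is also 5, so no common subsequence is longer.

5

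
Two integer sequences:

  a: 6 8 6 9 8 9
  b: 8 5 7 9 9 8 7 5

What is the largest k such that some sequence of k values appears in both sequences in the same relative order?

3

Taking 8 at a[2]=b[1]; then 9 at a[4]=b[5]; then 8 at a[5]=b[6] gives a common subsequence of length 3, and the DP table's final entry dp[6][8] is also 3, so no common subsequence is longer.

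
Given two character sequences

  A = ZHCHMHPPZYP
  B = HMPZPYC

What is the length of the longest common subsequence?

5

Pick H [4,1], M [5,2], P [7,3], P [8,5], Y [10,6]; all 5 characters appear in both, in order. The LCS DP gives dp[11][7] = 5, so this is optimal.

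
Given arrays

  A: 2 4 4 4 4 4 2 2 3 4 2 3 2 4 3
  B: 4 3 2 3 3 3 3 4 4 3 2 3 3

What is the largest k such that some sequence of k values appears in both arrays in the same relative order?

7

One common subsequence of length 7: 2 (A #1, B #3), 4 (A #5, B #8), 4 (A #6, B #9), 3 (A #9, B #10), 2 (A #11, B #11), 3 (A #12, B #12), 3 (A #15, B #13). The LCS DP gives dp[15][13] = 7, so this is optimal.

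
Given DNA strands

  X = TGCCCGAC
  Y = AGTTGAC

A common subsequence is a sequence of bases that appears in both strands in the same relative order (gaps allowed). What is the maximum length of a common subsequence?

4

One common subsequence of length 4: T at X[1]=Y[4], then G at X[6]=Y[5], then A at X[7]=Y[6], then C at X[8]=Y[7]. dp[8][7] = 4 confirms this is the maximum.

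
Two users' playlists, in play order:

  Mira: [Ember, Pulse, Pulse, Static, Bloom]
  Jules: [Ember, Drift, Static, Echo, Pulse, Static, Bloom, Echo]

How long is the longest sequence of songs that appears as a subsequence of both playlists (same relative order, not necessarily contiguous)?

One common subsequence of length 4: Ember (Mira #1, Jules #1); then Pulse (Mira #3, Jules #5); then Static (Mira #4, Jules #6); then Bloom (Mira #5, Jules #7). The LCS DP gives dp[5][8] = 4, so this is optimal.

4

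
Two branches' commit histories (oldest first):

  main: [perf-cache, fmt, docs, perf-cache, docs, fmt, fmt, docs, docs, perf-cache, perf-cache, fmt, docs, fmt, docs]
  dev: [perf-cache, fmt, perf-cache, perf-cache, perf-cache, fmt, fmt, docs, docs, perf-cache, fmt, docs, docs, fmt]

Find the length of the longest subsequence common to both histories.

Match perf-cache at main[1]=dev[1]; then fmt at main[2]=dev[2]; then perf-cache at main[4]=dev[5]; then fmt at main[6]=dev[6]; then fmt at main[7]=dev[7]; then docs at main[8]=dev[8]; then docs at main[9]=dev[9]; then perf-cache at main[11]=dev[10]; then fmt at main[12]=dev[11]; then docs at main[13]=dev[13]; then fmt at main[14]=dev[14] — 11 commits in the same relative order in both, and the DP table's final entry dp[15][14] is also 11, so no common subsequence is longer.

11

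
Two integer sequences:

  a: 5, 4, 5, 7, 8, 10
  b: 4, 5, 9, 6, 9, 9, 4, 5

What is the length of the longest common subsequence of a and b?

One common subsequence of length 3: 5 [1,2] → 4 [2,7] → 5 [3,8], and the DP table's final entry dp[6][8] is also 3, so no common subsequence is longer.

3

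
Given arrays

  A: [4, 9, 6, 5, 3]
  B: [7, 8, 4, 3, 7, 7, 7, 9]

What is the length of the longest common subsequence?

2

Pick 4 at A[1]=B[3] → 9 at A[2]=B[8]; all 2 values appear in both, in order, and the DP table's final entry dp[5][8] is also 2, so no common subsequence is longer.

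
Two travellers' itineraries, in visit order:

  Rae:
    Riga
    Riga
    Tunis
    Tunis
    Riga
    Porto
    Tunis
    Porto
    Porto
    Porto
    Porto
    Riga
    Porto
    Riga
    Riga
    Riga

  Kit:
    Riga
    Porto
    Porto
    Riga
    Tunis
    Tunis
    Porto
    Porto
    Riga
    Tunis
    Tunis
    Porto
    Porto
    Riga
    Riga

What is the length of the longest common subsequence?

One common subsequence of length 10: Riga [1,1], then Riga [2,4], then Tunis [3,5], then Tunis [4,6], then Riga [5,9], then Tunis [7,11], then Porto [11,12], then Porto [13,13], then Riga [15,14], then Riga [16,15]. dp[16][15] = 10 confirms this is the maximum.

10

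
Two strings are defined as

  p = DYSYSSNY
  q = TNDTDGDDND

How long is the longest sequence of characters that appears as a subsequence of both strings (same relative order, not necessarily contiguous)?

2

Pick D at p[1]=q[8] → N at p[7]=q[9]; all 2 characters appear in both, in order, and the DP table's final entry dp[8][10] is also 2, so no common subsequence is longer.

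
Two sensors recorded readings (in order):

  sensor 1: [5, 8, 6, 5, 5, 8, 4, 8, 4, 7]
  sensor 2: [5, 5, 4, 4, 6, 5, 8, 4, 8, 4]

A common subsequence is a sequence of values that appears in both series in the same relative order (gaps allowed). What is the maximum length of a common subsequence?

One common subsequence of length 7: 5 at sensor 1[1]=sensor 2[2], then 6 at sensor 1[3]=sensor 2[5], then 5 at sensor 1[5]=sensor 2[6], then 8 at sensor 1[6]=sensor 2[7], then 4 at sensor 1[7]=sensor 2[8], then 8 at sensor 1[8]=sensor 2[9], then 4 at sensor 1[9]=sensor 2[10]. dp[10][10] = 7 confirms this is the maximum.

7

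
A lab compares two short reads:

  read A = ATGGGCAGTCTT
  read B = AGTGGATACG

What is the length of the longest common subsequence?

Let dp[i][j] be the LCS length of the first i bases of read A and the first j bases of read B. dp[i][j] = dp[i-1][j-1]+1 when the i-th and j-th bases match, else max(dp[i-1][j], dp[i][j-1]).
    ·  A  G  T  G  G  A  T  A  C  G
 ·  0  0  0  0  0  0  0  0  0  0  0
 A  0  1  1  1  1  1  1  1  1  1  1
 T  0  1  1  2  2  2  2  2  2  2  2
 G  0  1  2  2  3  3  3  3  3  3  3
 G  0  1  2  2  3  4  4  4  4  4  4
 G  0  1  2  2  3  4  4  4  4  4  5
 C  0  1  2  2  3  4  4  4  4  5  5
 A  0  1  2  2  3  4  5  5  5  5  5
 G  0  1  2  2  3  4  5  5  5  5  6
 T  0  1  2  3  3  4  5  6  6  6  6
 C  0  1  2  3  3  4  5  6  6  7  7
 T  0  1  2  3  3  4  5  6  6  7  7
 T  0  1  2  3  3  4  5  6  6  7  7
dp[12][10] = 7. One LCS (by backtracking along matches): ATGGATC.

7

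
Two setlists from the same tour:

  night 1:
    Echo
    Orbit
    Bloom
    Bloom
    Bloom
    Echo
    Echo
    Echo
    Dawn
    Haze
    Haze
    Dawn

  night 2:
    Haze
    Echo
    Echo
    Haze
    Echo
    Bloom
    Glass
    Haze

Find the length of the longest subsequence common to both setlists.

One common subsequence of length 4: Echo at night 1[1]=night 2[2] → Echo at night 1[6]=night 2[3] → Echo at night 1[7]=night 2[5] → Haze at night 1[11]=night 2[8]. Since dp[12][8] = 4, nothing longer is possible.

4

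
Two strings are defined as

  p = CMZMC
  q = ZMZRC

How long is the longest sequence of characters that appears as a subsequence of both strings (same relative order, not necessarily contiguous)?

Taking M (p #2, q #2), Z (p #3, q #3), C (p #5, q #5) gives a common subsequence of length 3. The LCS DP gives dp[5][5] = 3, so this is optimal.

3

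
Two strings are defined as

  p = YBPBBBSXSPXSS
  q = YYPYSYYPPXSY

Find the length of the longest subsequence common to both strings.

6

Match Y (p #1, q #2) → P (p #3, q #3) → S (p #7, q #5) → P (p #10, q #9) → X (p #11, q #10) → S (p #12, q #11) — 6 characters in the same relative order in both. Since dp[13][12] = 6, nothing longer is possible.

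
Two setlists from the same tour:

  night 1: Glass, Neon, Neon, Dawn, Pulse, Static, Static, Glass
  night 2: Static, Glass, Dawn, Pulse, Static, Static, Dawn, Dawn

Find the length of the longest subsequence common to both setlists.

Pick Glass at night 1[1]=night 2[2]; then Dawn at night 1[4]=night 2[3]; then Pulse at night 1[5]=night 2[4]; then Static at night 1[6]=night 2[5]; then Static at night 1[7]=night 2[6]; all 5 songs appear in both, in order, and the DP table's final entry dp[8][8] is also 5, so no common subsequence is longer.

5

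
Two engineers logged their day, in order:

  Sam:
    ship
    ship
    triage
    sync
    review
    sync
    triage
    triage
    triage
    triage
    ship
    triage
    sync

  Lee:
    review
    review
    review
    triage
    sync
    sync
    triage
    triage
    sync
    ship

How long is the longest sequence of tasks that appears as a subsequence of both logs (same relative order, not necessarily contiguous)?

6

Pick triage (Sam #3, Lee #4), sync (Sam #4, Lee #5), sync (Sam #6, Lee #6), triage (Sam #7, Lee #7), triage (Sam #8, Lee #8), ship (Sam #11, Lee #10); all 6 tasks appear in both, in order. dp[13][10] = 6 confirms this is the maximum.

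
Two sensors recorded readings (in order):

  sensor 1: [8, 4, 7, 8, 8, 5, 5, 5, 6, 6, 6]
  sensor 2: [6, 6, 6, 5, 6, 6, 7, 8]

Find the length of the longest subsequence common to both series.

Let dp[i][j] be the LCS length of the first i values of sensor 1 and the first j values of sensor 2. dp[i][j] = dp[i-1][j-1]+1 when the i-th and j-th values match, else max(dp[i-1][j], dp[i][j-1]).
    ·  6  6  6  5  6  6  7  8
 ·  0  0  0  0  0  0  0  0  0
 8  0  0  0  0  0  0  0  0  1
 4  0  0  0  0  0  0  0  0  1
 7  0  0  0  0  0  0  0  1  1
 8  0  0  0  0  0  0  0  1  2
 8  0  0  0  0  0  0  0  1  2
 5  0  0  0  0  1  1  1  1  2
 5  0  0  0  0  1  1  1  1  2
 5  0  0  0  0  1  1  1  1  2
 6  0  1  1  1  1  2  2  2  2
 6  0  1  2  2  2  2  3  3  3
 6  0  1  2  3  3  3  3  3  3
dp[11][8] = 3. One LCS (by backtracking along matches): 5, 6, 6.

3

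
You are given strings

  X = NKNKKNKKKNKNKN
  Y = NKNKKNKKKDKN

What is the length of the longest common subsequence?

11

One common subsequence of length 11: N [1,1], K [2,2], N [3,3], K [4,4], K [5,5], N [6,6], K [7,7], K [8,8], K [9,9], K [13,11], N [14,12]. Since dp[14][12] = 11, nothing longer is possible.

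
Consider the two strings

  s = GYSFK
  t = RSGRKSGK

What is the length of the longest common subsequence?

3

Let dp[i][j] be the LCS length of the first i characters of s and the first j characters of t. dp[i][j] = dp[i-1][j-1]+1 when the i-th and j-th characters match, else max(dp[i-1][j], dp[i][j-1]).
    ·  R  S  G  R  K  S  G  K
 ·  0  0  0  0  0  0  0  0  0
 G  0  0  0  1  1  1  1  1  1
 Y  0  0  0  1  1  1  1  1  1
 S  0  0  1  1  1  1  2  2  2
 F  0  0  1  1  1  1  2  2  2
 K  0  0  1  1  1  2  2  2  3
dp[5][8] = 3. One LCS (by backtracking along matches): GSK.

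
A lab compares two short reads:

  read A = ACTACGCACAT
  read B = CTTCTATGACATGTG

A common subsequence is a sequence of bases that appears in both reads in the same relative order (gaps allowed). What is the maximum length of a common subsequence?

One common subsequence of length 8: C at read A[2]=read B[4], then T at read A[3]=read B[5], then A at read A[4]=read B[6], then G at read A[6]=read B[8], then A at read A[8]=read B[9], then C at read A[9]=read B[10], then A at read A[10]=read B[11], then T at read A[11]=read B[14]. Since dp[11][15] = 8, nothing longer is possible.

8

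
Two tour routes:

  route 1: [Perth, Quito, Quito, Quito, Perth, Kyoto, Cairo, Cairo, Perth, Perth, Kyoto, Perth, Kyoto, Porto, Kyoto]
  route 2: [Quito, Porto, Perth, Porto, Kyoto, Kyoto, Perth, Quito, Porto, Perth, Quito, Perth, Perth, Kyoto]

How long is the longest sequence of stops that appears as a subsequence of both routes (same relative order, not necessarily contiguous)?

7

One common subsequence of length 7: Quito (route 1 #2, route 2 #1) → Perth (route 1 #5, route 2 #3) → Kyoto (route 1 #6, route 2 #6) → Perth (route 1 #9, route 2 #10) → Perth (route 1 #10, route 2 #12) → Perth (route 1 #12, route 2 #13) → Kyoto (route 1 #15, route 2 #14). dp[15][14] = 7 confirms this is the maximum.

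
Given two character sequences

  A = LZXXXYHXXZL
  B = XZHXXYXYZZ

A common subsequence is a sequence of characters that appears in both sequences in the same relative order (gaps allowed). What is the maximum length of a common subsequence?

Pick Z at A[2]=B[2] → X at A[3]=B[4] → X at A[4]=B[5] → X at A[5]=B[7] → Y at A[6]=B[8] → Z at A[10]=B[10]; all 6 characters appear in both, in order, and the DP table's final entry dp[11][10] is also 6, so no common subsequence is longer.

6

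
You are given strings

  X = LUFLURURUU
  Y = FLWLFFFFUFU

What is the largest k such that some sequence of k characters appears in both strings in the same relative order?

4

Let dp[i][j] be the LCS length of the first i characters of X and the first j characters of Y. dp[i][j] = dp[i-1][j-1]+1 when the i-th and j-th characters match, else max(dp[i-1][j], dp[i][j-1]).
    ·  F  L  W  L  F  F  F  F  U  F  U
 ·  0  0  0  0  0  0  0  0  0  0  0  0
 L  0  0  1  1  1  1  1  1  1  1  1  1
 U  0  0  1  1  1  1  1  1  1  2  2  2
 F  0  1  1  1  1  2  2  2  2  2  3  3
 L  0  1  2  2  2  2  2  2  2  2  3  3
 U  0  1  2  2  2  2  2  2  2  3  3  4
 R  0  1  2  2  2  2  2  2  2  3  3  4
 U  0  1  2  2  2  2  2  2  2  3  3  4
 R  0  1  2  2  2  2  2  2  2  3  3  4
 U  0  1  2  2  2  2  2  2  2  3  3  4
 U  0  1  2  2  2  2  2  2  2  3  3  4
dp[10][11] = 4. One LCS (by backtracking along matches): LUFU.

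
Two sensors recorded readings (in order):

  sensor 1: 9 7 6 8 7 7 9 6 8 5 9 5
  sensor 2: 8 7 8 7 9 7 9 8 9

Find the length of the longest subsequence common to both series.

7

Match 7 (sensor 1 #2, sensor 2 #2), then 8 (sensor 1 #4, sensor 2 #3), then 7 (sensor 1 #5, sensor 2 #4), then 7 (sensor 1 #6, sensor 2 #6), then 9 (sensor 1 #7, sensor 2 #7), then 8 (sensor 1 #9, sensor 2 #8), then 9 (sensor 1 #11, sensor 2 #9) — 7 values in the same relative order in both. dp[12][9] = 7 confirms this is the maximum.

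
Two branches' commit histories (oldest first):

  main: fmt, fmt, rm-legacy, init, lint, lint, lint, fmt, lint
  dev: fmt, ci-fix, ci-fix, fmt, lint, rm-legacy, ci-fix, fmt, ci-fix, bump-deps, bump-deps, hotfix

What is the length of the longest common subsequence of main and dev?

4

Match fmt (main #1, dev #1) → fmt (main #2, dev #4) → rm-legacy (main #3, dev #6) → fmt (main #8, dev #8) — 4 commits in the same relative order in both. Since dp[9][12] = 4, nothing longer is possible.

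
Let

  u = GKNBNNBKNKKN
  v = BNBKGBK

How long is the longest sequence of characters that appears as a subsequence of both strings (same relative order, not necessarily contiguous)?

Let dp[i][j] be the LCS length of the first i characters of u and the first j characters of v. dp[i][j] = dp[i-1][j-1]+1 when the i-th and j-th characters match, else max(dp[i-1][j], dp[i][j-1]).
    ·  B  N  B  K  G  B  K
 ·  0  0  0  0  0  0  0  0
 G  0  0  0  0  0  1  1  1
 K  0  0  0  0  1  1  1  2
 N  0  0  1  1  1  1  1  2
 B  0  1  1  2  2  2  2  2
 N  0  1  2  2  2  2  2  2
 N  0  1  2  2  2  2  2  2
 B  0  1  2  3  3  3  3  3
 K  0  1  2  3  4  4  4  4
 N  0  1  2  3  4  4  4  4
 K  0  1  2  3  4  4  4  5
 K  0  1  2  3  4  4  4  5
 N  0  1  2  3  4  4  4  5
dp[12][7] = 5. One LCS (by backtracking along matches): BNBKK.

5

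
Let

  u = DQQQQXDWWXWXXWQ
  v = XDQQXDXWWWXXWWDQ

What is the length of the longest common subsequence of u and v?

12

Pick D [1,2], Q [4,3], Q [5,4], X [6,5], D [7,6], W [8,8], W [9,9], W [11,10], X [12,11], X [13,12], W [14,14], Q [15,16]; all 12 characters appear in both, in order, and the DP table's final entry dp[15][16] is also 12, so no common subsequence is longer.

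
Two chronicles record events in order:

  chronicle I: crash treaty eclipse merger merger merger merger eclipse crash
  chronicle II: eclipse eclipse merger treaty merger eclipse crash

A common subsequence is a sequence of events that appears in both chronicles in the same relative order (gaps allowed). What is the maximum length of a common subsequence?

5

Pick eclipse at chronicle I[3]=chronicle II[2]; then merger at chronicle I[4]=chronicle II[3]; then merger at chronicle I[7]=chronicle II[5]; then eclipse at chronicle I[8]=chronicle II[6]; then crash at chronicle I[9]=chronicle II[7]; all 5 events appear in both, in order. Since dp[9][7] = 5, nothing longer is possible.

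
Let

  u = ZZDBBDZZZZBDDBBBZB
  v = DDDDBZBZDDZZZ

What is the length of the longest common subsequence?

Pick Z [1,6] → Z [2,8] → D [3,9] → D [6,10] → Z [9,11] → Z [10,12] → Z [17,13]; all 7 characters appear in both, in order, and the DP table's final entry dp[18][13] is also 7, so no common subsequence is longer.

7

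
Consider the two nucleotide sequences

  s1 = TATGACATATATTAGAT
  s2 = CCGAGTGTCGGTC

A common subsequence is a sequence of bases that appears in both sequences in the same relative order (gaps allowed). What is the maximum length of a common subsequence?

Match A [2,4], T [3,6], G [4,7], C [6,9], G [15,11], T [17,12] — 6 bases in the same relative order in both, and the DP table's final entry dp[17][13] is also 6, so no common subsequence is longer.

6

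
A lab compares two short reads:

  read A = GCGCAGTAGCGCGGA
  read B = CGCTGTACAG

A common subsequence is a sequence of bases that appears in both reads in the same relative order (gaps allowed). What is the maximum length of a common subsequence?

Match C [2,1]; then G [3,2]; then C [4,3]; then G [6,5]; then T [7,6]; then A [8,7]; then C [10,8]; then G [14,10] — 8 bases in the same relative order in both, and the DP table's final entry dp[15][10] is also 8, so no common subsequence is longer.

8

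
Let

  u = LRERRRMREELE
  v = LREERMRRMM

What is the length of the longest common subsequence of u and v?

7

Let dp[i][j] be the LCS length of the first i characters of u and the first j characters of v. dp[i][j] = dp[i-1][j-1]+1 when the i-th and j-th characters match, else max(dp[i-1][j], dp[i][j-1]).
    ·  L  R  E  E  R  M  R  R  M  M
 ·  0  0  0  0  0  0  0  0  0  0  0
 L  0  1  1  1  1  1  1  1  1  1  1
 R  0  1  2  2  2  2  2  2  2  2  2
 E  0  1  2  3  3  3  3  3  3  3  3
 R  0  1  2  3  3  4  4  4  4  4  4
 R  0  1  2  3  3  4  4  5  5  5  5
 R  0  1  2  3  3  4  4  5  6  6  6
 M  0  1  2  3  3  4  5  5  6  7  7
 R  0  1  2  3  3  4  5  6  6  7  7
 E  0  1  2  3  4  4  5  6  6  7  7
 E  0  1  2  3  4  4  5  6  6  7  7
 L  0  1  2  3  4  4  5  6  6  7  7
 E  0  1  2  3  4  4  5  6  6  7  7
dp[12][10] = 7. One LCS (by backtracking along matches): LRERRRM.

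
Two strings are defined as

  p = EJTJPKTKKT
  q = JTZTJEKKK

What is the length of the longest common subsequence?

Let dp[i][j] be the LCS length of the first i characters of p and the first j characters of q. dp[i][j] = dp[i-1][j-1]+1 when the i-th and j-th characters match, else max(dp[i-1][j], dp[i][j-1]).
    ·  J  T  Z  T  J  E  K  K  K
 ·  0  0  0  0  0  0  0  0  0  0
 E  0  0  0  0  0  0  1  1  1  1
 J  0  1  1  1  1  1  1  1  1  1
 T  0  1  2  2  2  2  2  2  2  2
 J  0  1  2  2  2  3  3  3  3  3
 P  0  1  2  2  2  3  3  3  3  3
 K  0  1  2  2  2  3  3  4  4  4
 T  0  1  2  2  3  3  3  4  4  4
 K  0  1  2  2  3  3  3  4  5  5
 K  0  1  2  2  3  3  3  4  5  6
 T  0  1  2  2  3  3  3  4  5  6
dp[10][9] = 6. One LCS (by backtracking along matches): JTJKKK.

6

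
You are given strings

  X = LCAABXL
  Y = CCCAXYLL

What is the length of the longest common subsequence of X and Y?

Match C [2,3], then A [4,4], then X [6,5], then L [7,8] — 4 characters in the same relative order in both, and the DP table's final entry dp[7][8] is also 4, so no common subsequence is longer.

4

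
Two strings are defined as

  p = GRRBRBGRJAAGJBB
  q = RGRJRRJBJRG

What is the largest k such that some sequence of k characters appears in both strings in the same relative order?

Taking G at p[1]=q[2] → R at p[2]=q[3] → R at p[3]=q[5] → R at p[5]=q[6] → B at p[6]=q[8] → R at p[8]=q[10] → G at p[12]=q[11] gives a common subsequence of length 7, and the DP table's final entry dp[15][11] is also 7, so no common subsequence is longer.

7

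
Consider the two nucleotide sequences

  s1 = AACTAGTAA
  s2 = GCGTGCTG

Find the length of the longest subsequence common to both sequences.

4

Let dp[i][j] be the LCS length of the first i bases of s1 and the first j bases of s2. dp[i][j] = dp[i-1][j-1]+1 when the i-th and j-th bases match, else max(dp[i-1][j], dp[i][j-1]).
    ·  G  C  G  T  G  C  T  G
 ·  0  0  0  0  0  0  0  0  0
 A  0  0  0  0  0  0  0  0  0
 A  0  0  0  0  0  0  0  0  0
 C  0  0  1  1  1  1  1  1  1
 T  0  0  1  1  2  2  2  2  2
 A  0  0  1  1  2  2  2  2  2
 G  0  1  1  2  2  3  3  3  3
 T  0  1  1  2  3  3  3  4  4
 A  0  1  1  2  3  3  3  4  4
 A  0  1  1  2  3  3  3  4  4
dp[9][8] = 4. One LCS (by backtracking along matches): CTGT.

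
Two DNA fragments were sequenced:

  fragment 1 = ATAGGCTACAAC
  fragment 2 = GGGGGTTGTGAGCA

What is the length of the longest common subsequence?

Pick T (fragment 1 #2, fragment 2 #7), then G (fragment 1 #4, fragment 2 #8), then G (fragment 1 #5, fragment 2 #10), then A (fragment 1 #8, fragment 2 #11), then C (fragment 1 #9, fragment 2 #13), then A (fragment 1 #11, fragment 2 #14); all 6 bases appear in both, in order. The LCS DP gives dp[12][14] = 6, so this is optimal.

6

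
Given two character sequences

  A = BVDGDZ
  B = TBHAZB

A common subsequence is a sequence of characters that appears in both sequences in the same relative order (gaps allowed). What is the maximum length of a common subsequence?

Taking B at A[1]=B[2]; then Z at A[6]=B[5] gives a common subsequence of length 2. dp[6][6] = 2 confirms this is the maximum.

2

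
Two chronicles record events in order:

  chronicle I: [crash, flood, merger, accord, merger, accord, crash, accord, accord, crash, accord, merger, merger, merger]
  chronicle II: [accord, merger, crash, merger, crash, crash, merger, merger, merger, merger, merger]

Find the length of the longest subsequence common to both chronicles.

7

Pick crash at chronicle I[1]=chronicle II[3], then merger at chronicle I[5]=chronicle II[4], then crash at chronicle I[7]=chronicle II[5], then crash at chronicle I[10]=chronicle II[6], then merger at chronicle I[12]=chronicle II[9], then merger at chronicle I[13]=chronicle II[10], then merger at chronicle I[14]=chronicle II[11]; all 7 events appear in both, in order. The LCS DP gives dp[14][11] = 7, so this is optimal.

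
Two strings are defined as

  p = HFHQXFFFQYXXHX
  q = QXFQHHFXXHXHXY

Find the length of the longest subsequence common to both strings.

8

Taking Q [4,1]; then X [5,2]; then F [6,3]; then F [7,7]; then X [11,9]; then X [12,11]; then H [13,12]; then X [14,13] gives a common subsequence of length 8, and the DP table's final entry dp[14][14] is also 8, so no common subsequence is longer.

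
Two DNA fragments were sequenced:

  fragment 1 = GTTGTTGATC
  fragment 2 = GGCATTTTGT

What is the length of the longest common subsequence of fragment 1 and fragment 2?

Let dp[i][j] be the LCS length of the first i bases of fragment 1 and the first j bases of fragment 2. dp[i][j] = dp[i-1][j-1]+1 when the i-th and j-th bases match, else max(dp[i-1][j], dp[i][j-1]).
    ·  G  G  C  A  T  T  T  T  G  T
 ·  0  0  0  0  0  0  0  0  0  0  0
 G  0  1  1  1  1  1  1  1  1  1  1
 T  0  1  1  1  1  2  2  2  2  2  2
 T  0  1  1  1  1  2  3  3  3  3  3
 G  0  1  2  2  2  2  3  3  3  4  4
 T  0  1  2  2  2  3  3  4  4  4  5
 T  0  1  2  2  2  3  4  4  5  5  5
 G  0  1  2  2  2  3  4  4  5  6  6
 A  0  1  2  2  3  3  4  4  5  6  6
 T  0  1  2  2  3  4  4  5  5  6  7
 C  0  1  2  3  3  4  4  5  5  6  7
dp[10][10] = 7. One LCS (by backtracking along matches): GTTTTGT.

7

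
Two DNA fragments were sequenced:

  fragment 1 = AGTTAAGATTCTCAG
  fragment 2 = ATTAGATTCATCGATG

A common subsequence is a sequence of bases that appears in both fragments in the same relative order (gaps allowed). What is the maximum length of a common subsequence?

13

Match A (fragment 1 #1, fragment 2 #1), T (fragment 1 #3, fragment 2 #2), T (fragment 1 #4, fragment 2 #3), A (fragment 1 #6, fragment 2 #4), G (fragment 1 #7, fragment 2 #5), A (fragment 1 #8, fragment 2 #6), T (fragment 1 #9, fragment 2 #7), T (fragment 1 #10, fragment 2 #8), C (fragment 1 #11, fragment 2 #9), T (fragment 1 #12, fragment 2 #11), C (fragment 1 #13, fragment 2 #12), A (fragment 1 #14, fragment 2 #14), G (fragment 1 #15, fragment 2 #16) — 13 bases in the same relative order in both. dp[15][16] = 13 confirms this is the maximum.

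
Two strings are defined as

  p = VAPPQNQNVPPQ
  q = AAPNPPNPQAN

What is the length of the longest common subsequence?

Pick A (p #2, q #2) → P (p #3, q #5) → P (p #4, q #6) → N (p #6, q #7) → Q (p #7, q #9) → N (p #8, q #11); all 6 characters appear in both, in order. dp[12][11] = 6 confirms this is the maximum.

6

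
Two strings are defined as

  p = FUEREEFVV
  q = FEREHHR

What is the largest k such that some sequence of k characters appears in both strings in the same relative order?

4

One common subsequence of length 4: F [1,1] → E [3,2] → R [4,3] → E [5,4]. dp[9][7] = 4 confirms this is the maximum.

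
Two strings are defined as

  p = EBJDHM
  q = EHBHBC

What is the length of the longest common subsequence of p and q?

Let dp[i][j] be the LCS length of the first i characters of p and the first j characters of q. dp[i][j] = dp[i-1][j-1]+1 when the i-th and j-th characters match, else max(dp[i-1][j], dp[i][j-1]).
    ·  E  H  B  H  B  C
 ·  0  0  0  0  0  0  0
 E  0  1  1  1  1  1  1
 B  0  1  1  2  2  2  2
 J  0  1  1  2  2  2  2
 D  0  1  1  2  2  2  2
 H  0  1  2  2  3  3  3
 M  0  1  2  2  3  3  3
dp[6][6] = 3. One LCS (by backtracking along matches): EBH.

3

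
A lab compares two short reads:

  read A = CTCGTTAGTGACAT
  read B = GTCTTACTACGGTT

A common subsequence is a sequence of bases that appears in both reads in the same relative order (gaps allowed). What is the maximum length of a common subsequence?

9

One common subsequence of length 9: T at read A[2]=read B[2], then C at read A[3]=read B[3], then T at read A[5]=read B[4], then T at read A[6]=read B[5], then A at read A[7]=read B[6], then T at read A[9]=read B[8], then A at read A[11]=read B[9], then C at read A[12]=read B[10], then T at read A[14]=read B[14], and the DP table's final entry dp[14][14] is also 9, so no common subsequence is longer.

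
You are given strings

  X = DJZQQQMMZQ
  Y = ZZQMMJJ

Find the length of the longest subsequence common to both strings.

4

Taking Z at X[3]=Y[2] → Q at X[6]=Y[3] → M at X[7]=Y[4] → M at X[8]=Y[5] gives a common subsequence of length 4, and the DP table's final entry dp[10][7] is also 4, so no common subsequence is longer.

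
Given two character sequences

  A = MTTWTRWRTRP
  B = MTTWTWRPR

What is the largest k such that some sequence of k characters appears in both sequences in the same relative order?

8

Pick M at A[1]=B[1], then T at A[2]=B[2], then T at A[3]=B[3], then W at A[4]=B[4], then T at A[5]=B[5], then W at A[7]=B[6], then R at A[8]=B[7], then R at A[10]=B[9]; all 8 characters appear in both, in order. Since dp[11][9] = 8, nothing longer is possible.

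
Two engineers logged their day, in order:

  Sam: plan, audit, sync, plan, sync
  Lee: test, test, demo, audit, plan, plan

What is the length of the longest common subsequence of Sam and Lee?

Pick plan [1,5], plan [4,6]; all 2 tasks appear in both, in order. dp[5][6] = 2 confirms this is the maximum.

2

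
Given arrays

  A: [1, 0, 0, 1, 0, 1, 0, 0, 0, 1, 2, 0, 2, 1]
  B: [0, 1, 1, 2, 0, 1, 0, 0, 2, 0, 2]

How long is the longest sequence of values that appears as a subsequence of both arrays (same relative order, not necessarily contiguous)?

9

Pick 1 at A[1]=B[2]; then 1 at A[4]=B[3]; then 0 at A[5]=B[5]; then 1 at A[6]=B[6]; then 0 at A[8]=B[7]; then 0 at A[9]=B[8]; then 2 at A[11]=B[9]; then 0 at A[12]=B[10]; then 2 at A[13]=B[11]; all 9 values appear in both, in order. The LCS DP gives dp[14][11] = 9, so this is optimal.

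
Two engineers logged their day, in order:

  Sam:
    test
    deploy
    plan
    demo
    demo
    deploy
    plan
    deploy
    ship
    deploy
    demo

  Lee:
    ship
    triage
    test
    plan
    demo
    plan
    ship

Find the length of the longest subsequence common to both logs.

5

Pick test [1,3]; then plan [3,4]; then demo [5,5]; then plan [7,6]; then ship [9,7]; all 5 tasks appear in both, in order. dp[11][7] = 5 confirms this is the maximum.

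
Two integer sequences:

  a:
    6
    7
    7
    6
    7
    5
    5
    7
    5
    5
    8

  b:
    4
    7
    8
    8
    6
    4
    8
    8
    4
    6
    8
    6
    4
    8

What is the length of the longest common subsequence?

3

Pick 6 (a #1, b #10), then 6 (a #4, b #12), then 8 (a #11, b #14); all 3 values appear in both, in order. Since dp[11][14] = 3, nothing longer is possible.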